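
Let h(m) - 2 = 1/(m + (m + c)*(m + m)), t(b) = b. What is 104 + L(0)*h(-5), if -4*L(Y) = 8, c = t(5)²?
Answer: 20502/205 ≈ 100.01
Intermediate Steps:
c = 25 (c = 5² = 25)
L(Y) = -2 (L(Y) = -¼*8 = -2)
h(m) = 2 + 1/(m + 2*m*(25 + m)) (h(m) = 2 + 1/(m + (m + 25)*(m + m)) = 2 + 1/(m + (25 + m)*(2*m)) = 2 + 1/(m + 2*m*(25 + m)))
104 + L(0)*h(-5) = 104 - 2*(1 + 4*(-5)² + 102*(-5))/((-5)*(51 + 2*(-5))) = 104 - (-2)*(1 + 4*25 - 510)/(5*(51 - 10)) = 104 - (-2)*(1 + 100 - 510)/(5*41) = 104 - (-2)*(-409)/(5*41) = 104 - 2*409/205 = 104 - 818/205 = 20502/205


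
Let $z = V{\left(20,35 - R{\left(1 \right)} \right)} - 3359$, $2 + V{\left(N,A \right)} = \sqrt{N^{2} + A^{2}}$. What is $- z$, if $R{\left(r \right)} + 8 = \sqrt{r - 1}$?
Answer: $3361 - \sqrt{2249} \approx 3313.6$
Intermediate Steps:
$R{\left(r \right)} = -8 + \sqrt{-1 + r}$ ($R{\left(r \right)} = -8 + \sqrt{r - 1} = -8 + \sqrt{-1 + r}$)
$V{\left(N,A \right)} = -2 + \sqrt{A^{2} + N^{2}}$ ($V{\left(N,A \right)} = -2 + \sqrt{N^{2} + A^{2}} = -2 + \sqrt{A^{2} + N^{2}}$)
$z = -3361 + \sqrt{2249}$ ($z = \left(-2 + \sqrt{\left(35 - \left(-8 + \sqrt{-1 + 1}\right)\right)^{2} + 20^{2}}\right) - 3359 = \left(-2 + \sqrt{\left(35 - \left(-8 + \sqrt{0}\right)\right)^{2} + 400}\right) - 3359 = \left(-2 + \sqrt{\left(35 - \left(-8 + 0\right)\right)^{2} + 400}\right) - 3359 = \left(-2 + \sqrt{\left(35 - -8\right)^{2} + 400}\right) - 3359 = \left(-2 + \sqrt{\left(35 + 8\right)^{2} + 400}\right) - 3359 = \left(-2 + \sqrt{43^{2} + 400}\right) - 3359 = \left(-2 + \sqrt{1849 + 400}\right) - 3359 = \left(-2 + \sqrt{2249}\right) - 3359 = -3361 + \sqrt{2249} \approx -3313.6$)
$- z = - (-3361 + \sqrt{2249}) = 3361 - \sqrt{2249}$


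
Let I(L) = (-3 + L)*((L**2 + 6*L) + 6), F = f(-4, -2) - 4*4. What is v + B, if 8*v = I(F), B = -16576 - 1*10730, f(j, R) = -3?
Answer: -112007/4 ≈ -28002.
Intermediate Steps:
B = -27306 (B = -16576 - 10730 = -27306)
F = -19 (F = -3 - 4*4 = -3 - 16 = -19)
I(L) = (-3 + L)*(6 + L**2 + 6*L)
v = -2783/4 (v = (-18 + (-19)**3 - 12*(-19) + 3*(-19)**2)/8 = (-18 - 6859 + 228 + 3*361)/8 = (-18 - 6859 + 228 + 1083)/8 = (1/8)*(-5566) = -2783/4 ≈ -695.75)
v + B = -2783/4 - 27306 = -112007/4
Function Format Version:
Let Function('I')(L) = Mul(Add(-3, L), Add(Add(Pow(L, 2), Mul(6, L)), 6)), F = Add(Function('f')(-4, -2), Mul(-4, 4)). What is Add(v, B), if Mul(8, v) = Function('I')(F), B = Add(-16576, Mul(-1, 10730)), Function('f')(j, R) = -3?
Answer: Rational(-112007, 4) ≈ -28002.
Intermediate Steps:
B = -27306 (B = Add(-16576, -10730) = -27306)
F = -19 (F = Add(-3, Mul(-4, 4)) = Add(-3, -16) = -19)
Function('I')(L) = Mul(Add(-3, L), Add(6, Pow(L, 2), Mul(6, L)))
v = Rational(-2783, 4) (v = Mul(Rational(1, 8), Add(-18, Pow(-19, 3), Mul(-12, -19), Mul(3, Pow(-19, 2)))) = Mul(Rational(1, 8), Add(-18, -6859, 228, Mul(3, 361))) = Mul(Rational(1, 8), Add(-18, -6859, 228, 1083)) = Mul(Rational(1, 8), -5566) = Rational(-2783, 4) ≈ -695.75)
Add(v, B) = Add(Rational(-2783, 4), -27306) = Rational(-112007, 4)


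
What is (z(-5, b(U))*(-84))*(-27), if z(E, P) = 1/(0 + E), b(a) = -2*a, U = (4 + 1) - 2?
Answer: -2268/5 ≈ -453.60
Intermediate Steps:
U = 3 (U = 5 - 2 = 3)
z(E, P) = 1/E
(z(-5, b(U))*(-84))*(-27) = (-84/(-5))*(-27) = -⅕*(-84)*(-27) = (84/5)*(-27) = -2268/5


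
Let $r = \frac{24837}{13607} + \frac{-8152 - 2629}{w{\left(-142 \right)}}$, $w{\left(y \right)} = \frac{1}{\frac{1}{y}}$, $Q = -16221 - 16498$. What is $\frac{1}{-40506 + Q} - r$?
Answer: $- \frac{11000148547419}{141484905650} \approx -77.748$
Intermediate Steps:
$Q = -32719$
$w{\left(y \right)} = y$
$r = \frac{150223921}{1932194}$ ($r = \frac{24837}{13607} + \frac{-8152 - 2629}{-142} = 24837 \cdot \frac{1}{13607} + \left(-8152 - 2629\right) \left(- \frac{1}{142}\right) = \frac{24837}{13607} - - \frac{10781}{142} = \frac{24837}{13607} + \frac{10781}{142} = \frac{150223921}{1932194} \approx 77.748$)
$\frac{1}{-40506 + Q} - r = \frac{1}{-40506 - 32719} - \frac{150223921}{1932194} = \frac{1}{-73225} - \frac{150223921}{1932194} = - \frac{1}{73225} - \frac{150223921}{1932194} = - \frac{11000148547419}{141484905650}$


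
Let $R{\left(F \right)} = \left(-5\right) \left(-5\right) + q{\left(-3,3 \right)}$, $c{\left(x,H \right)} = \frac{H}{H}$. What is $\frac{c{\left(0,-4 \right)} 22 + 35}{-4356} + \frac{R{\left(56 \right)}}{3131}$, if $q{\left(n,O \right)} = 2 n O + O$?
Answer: $- \frac{44969}{4546212} \approx -0.0098915$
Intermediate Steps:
$q{\left(n,O \right)} = O + 2 O n$ ($q{\left(n,O \right)} = 2 O n + O = O + 2 O n$)
$c{\left(x,H \right)} = 1$
$R{\left(F \right)} = 10$ ($R{\left(F \right)} = \left(-5\right) \left(-5\right) + 3 \left(1 + 2 \left(-3\right)\right) = 25 + 3 \left(1 - 6\right) = 25 + 3 \left(-5\right) = 25 - 15 = 10$)
$\frac{c{\left(0,-4 \right)} 22 + 35}{-4356} + \frac{R{\left(56 \right)}}{3131} = \frac{1 \cdot 22 + 35}{-4356} + \frac{10}{3131} = \left(22 + 35\right) \left(- \frac{1}{4356}\right) + 10 \cdot \frac{1}{3131} = 57 \left(- \frac{1}{4356}\right) + \frac{10}{3131} = - \frac{19}{1452} + \frac{10}{3131} = - \frac{44969}{4546212}$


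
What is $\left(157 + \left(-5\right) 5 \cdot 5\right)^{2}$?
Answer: $1024$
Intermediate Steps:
$\left(157 + \left(-5\right) 5 \cdot 5\right)^{2} = \left(157 - 125\right)^{2} = 32^{2} = 1024$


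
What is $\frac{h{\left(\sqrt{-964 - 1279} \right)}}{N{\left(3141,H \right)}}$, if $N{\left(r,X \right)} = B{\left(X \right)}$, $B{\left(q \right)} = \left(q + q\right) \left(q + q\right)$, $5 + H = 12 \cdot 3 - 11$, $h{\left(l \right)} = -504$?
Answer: $- \frac{63}{200} \approx -0.315$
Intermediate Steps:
$H = 20$ ($H = -5 + \left(12 \cdot 3 - 11\right) = -5 + \left(36 - 11\right) = -5 + 25 = 20$)
$B{\left(q \right)} = 4 q^{2}$ ($B{\left(q \right)} = 2 q 2 q = 4 q^{2}$)
$N{\left(r,X \right)} = 4 X^{2}$
$\frac{h{\left(\sqrt{-964 - 1279} \right)}}{N{\left(3141,H \right)}} = - \frac{504}{4 \cdot 20^{2}} = - \frac{504}{4 \cdot 400} = - \frac{504}{1600} = \left(-504\right) \frac{1}{1600} = - \frac{63}{200}$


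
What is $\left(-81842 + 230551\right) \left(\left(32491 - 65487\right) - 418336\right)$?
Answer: $-67117130388$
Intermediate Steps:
$\left(-81842 + 230551\right) \left(\left(32491 - 65487\right) - 418336\right) = 148709 \left(-32996 - 418336\right) = 148709 \left(-451332\right) = -67117130388$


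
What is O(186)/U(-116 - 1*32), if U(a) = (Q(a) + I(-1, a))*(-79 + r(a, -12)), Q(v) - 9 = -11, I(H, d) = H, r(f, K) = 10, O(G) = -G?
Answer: -62/69 ≈ -0.89855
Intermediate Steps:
Q(v) = -2 (Q(v) = 9 - 11 = -2)
U(a) = 207 (U(a) = (-2 - 1)*(-79 + 10) = -3*(-69) = 207)
O(186)/U(-116 - 1*32) = -1*186/207 = -186*1/207 = -62/69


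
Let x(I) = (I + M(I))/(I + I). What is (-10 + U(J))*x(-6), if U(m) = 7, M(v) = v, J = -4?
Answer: -3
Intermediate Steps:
x(I) = 1 (x(I) = (I + I)/(I + I) = (2*I)/((2*I)) = (2*I)*(1/(2*I)) = 1)
(-10 + U(J))*x(-6) = (-10 + 7)*1 = -3*1 = -3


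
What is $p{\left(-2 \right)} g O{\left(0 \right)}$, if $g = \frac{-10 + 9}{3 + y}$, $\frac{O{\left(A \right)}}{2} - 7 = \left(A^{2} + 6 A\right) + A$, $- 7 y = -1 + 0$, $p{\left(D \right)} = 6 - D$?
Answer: $- \frac{392}{11} \approx -35.636$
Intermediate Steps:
$y = \frac{1}{7}$ ($y = - \frac{-1 + 0}{7} = \left(- \frac{1}{7}\right) \left(-1\right) = \frac{1}{7} \approx 0.14286$)
$O{\left(A \right)} = 14 + 2 A^{2} + 14 A$ ($O{\left(A \right)} = 14 + 2 \left(\left(A^{2} + 6 A\right) + A\right) = 14 + 2 \left(A^{2} + 7 A\right) = 14 + \left(2 A^{2} + 14 A\right) = 14 + 2 A^{2} + 14 A$)
$g = - \frac{7}{22}$ ($g = \frac{-10 + 9}{3 + \frac{1}{7}} = - \frac{1}{\frac{22}{7}} = \left(-1\right) \frac{7}{22} = - \frac{7}{22} \approx -0.31818$)
$p{\left(-2 \right)} g O{\left(0 \right)} = \left(6 - -2\right) \left(- \frac{7}{22}\right) \left(14 + 2 \cdot 0^{2} + 14 \cdot 0\right) = \left(6 + 2\right) \left(- \frac{7}{22}\right) \left(14 + 2 \cdot 0 + 0\right) = 8 \left(- \frac{7}{22}\right) \left(14 + 0 + 0\right) = \left(- \frac{28}{11}\right) 14 = - \frac{392}{11}$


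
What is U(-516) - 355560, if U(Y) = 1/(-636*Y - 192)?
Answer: -116617991039/327984 ≈ -3.5556e+5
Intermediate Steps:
U(Y) = 1/(-192 - 636*Y)
U(-516) - 355560 = -1/(192 + 636*(-516)) - 355560 = -1/(192 - 328176) - 355560 = -1/(-327984) - 355560 = -1*(-1/327984) - 355560 = 1/327984 - 355560 = -116617991039/327984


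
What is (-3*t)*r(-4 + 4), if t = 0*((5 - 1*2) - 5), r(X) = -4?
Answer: 0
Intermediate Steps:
t = 0 (t = 0*((5 - 2) - 5) = 0*(3 - 5) = 0*(-2) = 0)
(-3*t)*r(-4 + 4) = -3*0*(-4) = 0*(-4) = 0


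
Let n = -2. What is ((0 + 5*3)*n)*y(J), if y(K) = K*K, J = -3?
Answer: -270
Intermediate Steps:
y(K) = K²
((0 + 5*3)*n)*y(J) = ((0 + 5*3)*(-2))*(-3)² = ((0 + 15)*(-2))*9 = (15*(-2))*9 = -30*9 = -270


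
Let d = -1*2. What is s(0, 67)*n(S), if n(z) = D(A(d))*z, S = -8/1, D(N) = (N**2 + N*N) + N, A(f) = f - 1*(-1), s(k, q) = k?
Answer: 0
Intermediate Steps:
d = -2
A(f) = 1 + f (A(f) = f + 1 = 1 + f)
D(N) = N + 2*N**2 (D(N) = (N**2 + N**2) + N = 2*N**2 + N = N + 2*N**2)
S = -8 (S = -8*1 = -8)
n(z) = z (n(z) = ((1 - 2)*(1 + 2*(1 - 2)))*z = (-(1 + 2*(-1)))*z = (-(1 - 2))*z = (-1*(-1))*z = 1*z = z)
s(0, 67)*n(S) = 0*(-8) = 0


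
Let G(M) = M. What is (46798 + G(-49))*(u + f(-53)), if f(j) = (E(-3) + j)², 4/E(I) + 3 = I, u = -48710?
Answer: -6427504427/3 ≈ -2.1425e+9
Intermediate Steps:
E(I) = 4/(-3 + I)
f(j) = (-⅔ + j)² (f(j) = (4/(-3 - 3) + j)² = (4/(-6) + j)² = (4*(-⅙) + j)² = (-⅔ + j)²)
(46798 + G(-49))*(u + f(-53)) = (46798 - 49)*(-48710 + (-2 + 3*(-53))²/9) = 46749*(-48710 + (-2 - 159)²/9) = 46749*(-48710 + (⅑)*(-161)²) = 46749*(-48710 + (⅑)*25921) = 46749*(-48710 + 25921/9) = 46749*(-412469/9) = -6427504427/3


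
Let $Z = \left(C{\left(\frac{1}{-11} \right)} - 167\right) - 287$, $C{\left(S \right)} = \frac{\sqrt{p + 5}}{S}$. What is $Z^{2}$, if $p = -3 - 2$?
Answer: $206116$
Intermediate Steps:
$p = -5$
$C{\left(S \right)} = 0$ ($C{\left(S \right)} = \frac{\sqrt{-5 + 5}}{S} = \frac{\sqrt{0}}{S} = \frac{0}{S} = 0$)
$Z = -454$ ($Z = \left(0 - 167\right) - 287 = -167 - 287 = -454$)
$Z^{2} = \left(-454\right)^{2} = 206116$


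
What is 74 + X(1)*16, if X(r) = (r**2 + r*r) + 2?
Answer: 138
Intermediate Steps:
X(r) = 2 + 2*r**2 (X(r) = (r**2 + r**2) + 2 = 2*r**2 + 2 = 2 + 2*r**2)
74 + X(1)*16 = 74 + (2 + 2*1**2)*16 = 74 + (2 + 2*1)*16 = 74 + (2 + 2)*16 = 74 + 4*16 = 74 + 64 = 138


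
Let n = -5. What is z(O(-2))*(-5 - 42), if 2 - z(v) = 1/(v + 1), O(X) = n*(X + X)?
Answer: -1927/21 ≈ -91.762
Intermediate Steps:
O(X) = -10*X (O(X) = -5*(X + X) = -10*X)
z(v) = 2 - 1/(1 + v) (z(v) = 2 - 1/(v + 1) = 2 - 1/(1 + v))
z(O(-2))*(-5 - 42) = ((1 + 2*(-10*(-2)))/(1 - 10*(-2)))*(-5 - 42) = ((1 + 2*20)/(1 + 20))*(-47) = ((1 + 40)/21)*(-47) = ((1/21)*41)*(-47) = (41/21)*(-47) = -1927/21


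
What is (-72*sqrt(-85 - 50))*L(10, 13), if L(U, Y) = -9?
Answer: 1944*I*sqrt(15) ≈ 7529.1*I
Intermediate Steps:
(-72*sqrt(-85 - 50))*L(10, 13) = -72*sqrt(-85 - 50)*(-9) = -216*I*sqrt(15)*(-9) = 1944*I*sqrt(15)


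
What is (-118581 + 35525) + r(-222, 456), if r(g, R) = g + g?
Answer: -83500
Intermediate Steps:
r(g, R) = 2*g
(-118581 + 35525) + r(-222, 456) = (-118581 + 35525) + 2*(-222) = -83056 - 444 = -83500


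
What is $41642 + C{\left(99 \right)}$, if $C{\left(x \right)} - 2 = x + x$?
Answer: $41842$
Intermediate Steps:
$C{\left(x \right)} = 2 + 2 x$ ($C{\left(x \right)} = 2 + \left(x + x\right) = 2 + 2 x$)
$41642 + C{\left(99 \right)} = 41642 + \left(2 + 2 \cdot 99\right) = 41642 + \left(2 + 198\right) = 41642 + 200 = 41842$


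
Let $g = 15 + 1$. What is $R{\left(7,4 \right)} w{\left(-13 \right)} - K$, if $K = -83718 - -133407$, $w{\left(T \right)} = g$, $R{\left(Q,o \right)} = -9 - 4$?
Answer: $-49897$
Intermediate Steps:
$R{\left(Q,o \right)} = -13$ ($R{\left(Q,o \right)} = -9 - 4 = -13$)
$g = 16$
$w{\left(T \right)} = 16$
$K = 49689$ ($K = -83718 + 133407 = 49689$)
$R{\left(7,4 \right)} w{\left(-13 \right)} - K = \left(-13\right) 16 - 49689 = -208 - 49689 = -49897$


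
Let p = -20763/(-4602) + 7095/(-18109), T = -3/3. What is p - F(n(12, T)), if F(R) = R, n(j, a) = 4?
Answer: 19715/164374 ≈ 0.11994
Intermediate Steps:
T = -1 (T = -3*⅓ = -1)
p = 677211/164374 (p = -20763*(-1/4602) + 7095*(-1/18109) = 6921/1534 - 7095/18109 = 677211/164374 ≈ 4.1199)
p - F(n(12, T)) = 677211/164374 - 1*4 = 677211/164374 - 4 = 19715/164374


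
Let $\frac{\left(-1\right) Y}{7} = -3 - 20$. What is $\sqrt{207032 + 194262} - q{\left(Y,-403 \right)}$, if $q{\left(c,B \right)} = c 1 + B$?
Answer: $242 + \sqrt{401294} \approx 875.48$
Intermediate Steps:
$Y = 161$ ($Y = - 7 \left(-3 - 20\right) = \left(-7\right) \left(-23\right) = 161$)
$q{\left(c,B \right)} = B + c$ ($q{\left(c,B \right)} = c + B = B + c$)
$\sqrt{207032 + 194262} - q{\left(Y,-403 \right)} = \sqrt{207032 + 194262} - \left(-403 + 161\right) = \sqrt{401294} - -242 = \sqrt{401294} + 242 = 242 + \sqrt{401294}$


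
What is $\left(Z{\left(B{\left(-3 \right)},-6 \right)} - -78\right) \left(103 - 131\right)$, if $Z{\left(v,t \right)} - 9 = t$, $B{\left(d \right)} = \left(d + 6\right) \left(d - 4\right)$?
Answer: $-2268$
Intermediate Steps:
$B{\left(d \right)} = \left(-4 + d\right) \left(6 + d\right)$ ($B{\left(d \right)} = \left(6 + d\right) \left(-4 + d\right) = \left(-4 + d\right) \left(6 + d\right)$)
$Z{\left(v,t \right)} = 9 + t$
$\left(Z{\left(B{\left(-3 \right)},-6 \right)} - -78\right) \left(103 - 131\right) = \left(\left(9 - 6\right) - -78\right) \left(103 - 131\right) = \left(3 + 78\right) \left(-28\right) = 81 \left(-28\right) = -2268$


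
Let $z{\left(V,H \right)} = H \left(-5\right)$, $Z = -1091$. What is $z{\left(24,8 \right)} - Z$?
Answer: $1051$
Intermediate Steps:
$z{\left(V,H \right)} = - 5 H$
$z{\left(24,8 \right)} - Z = \left(-5\right) 8 - -1091 = -40 + 1091 = 1051$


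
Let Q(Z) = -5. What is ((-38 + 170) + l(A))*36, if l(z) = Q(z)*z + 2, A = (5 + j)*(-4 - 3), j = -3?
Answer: 7344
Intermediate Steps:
A = -14 (A = (5 - 3)*(-4 - 3) = 2*(-7) = -14)
l(z) = 2 - 5*z (l(z) = -5*z + 2 = 2 - 5*z)
((-38 + 170) + l(A))*36 = ((-38 + 170) + (2 - 5*(-14)))*36 = (132 + (2 + 70))*36 = (132 + 72)*36 = 204*36 = 7344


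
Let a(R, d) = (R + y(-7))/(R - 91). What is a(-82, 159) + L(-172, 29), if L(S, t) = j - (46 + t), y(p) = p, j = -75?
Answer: -25861/173 ≈ -149.49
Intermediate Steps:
a(R, d) = (-7 + R)/(-91 + R) (a(R, d) = (R - 7)/(R - 91) = (-7 + R)/(-91 + R))
L(S, t) = -121 - t (L(S, t) = -75 - (46 + t) = -75 + (-46 - t) = -121 - t)
a(-82, 159) + L(-172, 29) = (-7 - 82)/(-91 - 82) + (-121 - 1*29) = -89/(-173) + (-121 - 29) = -1/173*(-89) - 150 = 89/173 - 150 = -25861/173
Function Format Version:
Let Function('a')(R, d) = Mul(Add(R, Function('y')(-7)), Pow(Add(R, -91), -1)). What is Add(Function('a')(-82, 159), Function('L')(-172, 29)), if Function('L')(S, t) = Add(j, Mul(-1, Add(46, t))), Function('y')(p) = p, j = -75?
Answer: Rational(-25861, 173) ≈ -149.49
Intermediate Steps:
Function('a')(R, d) = Mul(Pow(Add(-91, R), -1), Add(-7, R)) (Function('a')(R, d) = Mul(Add(R, -7), Pow(Add(R, -91), -1)) = Mul(Add(-7, R), Pow(Add(-91, R), -1)) = Mul(Pow(Add(-91, R), -1), Add(-7, R)))
Function('L')(S, t) = Add(-121, Mul(-1, t)) (Function('L')(S, t) = Add(-75, Mul(-1, Add(46, t))) = Add(-75, Add(-46, Mul(-1, t))) = Add(-121, Mul(-1, t)))
Add(Function('a')(-82, 159), Function('L')(-172, 29)) = Add(Mul(Pow(Add(-91, -82), -1), Add(-7, -82)), Add(-121, Mul(-1, 29))) = Add(Mul(Pow(-173, -1), -89), Add(-121, -29)) = Add(Mul(Rational(-1, 173), -89), -150) = Add(Rational(89, 173), -150) = Rational(-25861, 173)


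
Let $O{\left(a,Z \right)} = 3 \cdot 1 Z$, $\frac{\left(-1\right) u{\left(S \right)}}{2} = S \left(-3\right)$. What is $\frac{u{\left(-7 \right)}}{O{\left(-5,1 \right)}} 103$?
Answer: $-1442$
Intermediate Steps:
$u{\left(S \right)} = 6 S$ ($u{\left(S \right)} = - 2 S \left(-3\right) = - 2 \left(- 3 S\right) = 6 S$)
$O{\left(a,Z \right)} = 3 Z$
$\frac{u{\left(-7 \right)}}{O{\left(-5,1 \right)}} 103 = \frac{6 \left(-7\right)}{3 \cdot 1} \cdot 103 = - \frac{42}{3} \cdot 103 = \left(-42\right) \frac{1}{3} \cdot 103 = \left(-14\right) 103 = -1442$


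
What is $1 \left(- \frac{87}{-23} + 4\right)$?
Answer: $\frac{179}{23} \approx 7.7826$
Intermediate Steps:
$1 \left(- \frac{87}{-23} + 4\right) = 1 \left(\left(-87\right) \left(- \frac{1}{23}\right) + 4\right) = 1 \left(\frac{87}{23} + 4\right) = 1 \cdot \frac{179}{23} = \frac{179}{23}$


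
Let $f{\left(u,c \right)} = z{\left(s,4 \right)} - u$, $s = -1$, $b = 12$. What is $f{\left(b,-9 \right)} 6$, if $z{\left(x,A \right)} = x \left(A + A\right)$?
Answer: $-120$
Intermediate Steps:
$z{\left(x,A \right)} = 2 A x$ ($z{\left(x,A \right)} = x 2 A = 2 A x$)
$f{\left(u,c \right)} = -8 - u$ ($f{\left(u,c \right)} = 2 \cdot 4 \left(-1\right) - u = -8 - u$)
$f{\left(b,-9 \right)} 6 = \left(-8 - 12\right) 6 = \left(-20\right) 6 = -120$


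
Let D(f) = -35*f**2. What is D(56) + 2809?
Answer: -106951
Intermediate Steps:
D(56) + 2809 = -35*56**2 + 2809 = -35*3136 + 2809 = -109760 + 2809 = -106951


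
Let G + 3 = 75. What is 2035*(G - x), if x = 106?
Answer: -69190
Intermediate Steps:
G = 72 (G = -3 + 75 = 72)
2035*(G - x) = 2035*(72 - 1*106) = 2035*(72 - 106) = 2035*(-34) = -69190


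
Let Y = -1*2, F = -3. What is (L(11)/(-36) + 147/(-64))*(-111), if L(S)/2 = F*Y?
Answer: 18685/64 ≈ 291.95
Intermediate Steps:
Y = -2
L(S) = 12 (L(S) = 2*(-3*(-2)) = 2*6 = 12)
(L(11)/(-36) + 147/(-64))*(-111) = (12/(-36) + 147/(-64))*(-111) = (12*(-1/36) + 147*(-1/64))*(-111) = (-1/3 - 147/64)*(-111) = -505/192*(-111) = 18685/64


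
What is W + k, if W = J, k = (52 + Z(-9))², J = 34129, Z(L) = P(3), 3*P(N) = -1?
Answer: 331186/9 ≈ 36798.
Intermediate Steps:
P(N) = -⅓ (P(N) = (⅓)*(-1) = -⅓)
Z(L) = -⅓
k = 24025/9 (k = (52 - ⅓)² = (155/3)² = 24025/9 ≈ 2669.4)
W = 34129
W + k = 34129 + 24025/9 = 331186/9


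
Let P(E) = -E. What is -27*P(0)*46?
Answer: 0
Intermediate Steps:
-27*P(0)*46 = -(-27)*0*46 = -27*0*46 = 0*46 = 0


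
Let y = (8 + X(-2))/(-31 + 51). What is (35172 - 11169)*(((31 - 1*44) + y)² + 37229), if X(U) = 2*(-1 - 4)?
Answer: 89772684183/100 ≈ 8.9773e+8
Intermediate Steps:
X(U) = -10 (X(U) = 2*(-5) = -10)
y = -⅒ (y = (8 - 10)/(-31 + 51) = -2/20 = -2*1/20 = -⅒ ≈ -0.10000)
(35172 - 11169)*(((31 - 1*44) + y)² + 37229) = (35172 - 11169)*(((31 - 1*44) - ⅒)² + 37229) = 24003*(((31 - 44) - ⅒)² + 37229) = 24003*((-13 - ⅒)² + 37229) = 24003*((-131/10)² + 37229) = 24003*(17161/100 + 37229) = 24003*(3740061/100) = 89772684183/100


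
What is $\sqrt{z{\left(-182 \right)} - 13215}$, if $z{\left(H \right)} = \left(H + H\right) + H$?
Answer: $3 i \sqrt{1529} \approx 117.31 i$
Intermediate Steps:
$z{\left(H \right)} = 3 H$ ($z{\left(H \right)} = 2 H + H = 3 H$)
$\sqrt{z{\left(-182 \right)} - 13215} = \sqrt{3 \left(-182\right) - 13215} = \sqrt{-546 - 13215} = \sqrt{-13761} = 3 i \sqrt{1529}$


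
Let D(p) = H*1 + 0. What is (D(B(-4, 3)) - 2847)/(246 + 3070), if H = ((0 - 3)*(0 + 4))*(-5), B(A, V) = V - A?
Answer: -2787/3316 ≈ -0.84047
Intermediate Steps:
H = 60 (H = -3*4*(-5) = -12*(-5) = 60)
D(p) = 60 (D(p) = 60*1 + 0 = 60 + 0 = 60)
(D(B(-4, 3)) - 2847)/(246 + 3070) = (60 - 2847)/(246 + 3070) = -2787/3316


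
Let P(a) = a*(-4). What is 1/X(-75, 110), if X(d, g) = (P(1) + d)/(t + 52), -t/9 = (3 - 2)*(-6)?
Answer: -106/79 ≈ -1.3418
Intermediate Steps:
t = 54 (t = -9*(3 - 2)*(-6) = -9*(-6) = 54)
P(a) = -4*a
X(d, g) = -2/53 + d/106 (X(d, g) = (-4*1 + d)/(54 + 52) = (-4 + d)/106 = (-4 + d)*(1/106) = -2/53 + d/106)
1/X(-75, 110) = 1/(-2/53 + (1/106)*(-75)) = 1/(-2/53 - 75/106) = 1/(-79/106) = -106/79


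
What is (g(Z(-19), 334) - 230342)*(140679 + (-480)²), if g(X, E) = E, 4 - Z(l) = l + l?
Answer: -85351138632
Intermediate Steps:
Z(l) = 4 - 2*l (Z(l) = 4 - (l + l) = 4 - 2*l)
(g(Z(-19), 334) - 230342)*(140679 + (-480)²) = (334 - 230342)*(140679 + (-480)²) = -230008*(140679 + 230400) = -230008*371079 = -85351138632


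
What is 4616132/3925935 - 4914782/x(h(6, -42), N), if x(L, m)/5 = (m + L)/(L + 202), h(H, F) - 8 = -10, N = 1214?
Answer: -64316582674568/396519435 ≈ -1.6220e+5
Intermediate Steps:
h(H, F) = -2 (h(H, F) = 8 - 10 = -2)
x(L, m) = 5*(L + m)/(202 + L) (x(L, m) = 5*((m + L)/(L + 202)) = 5*((L + m)/(202 + L)) = 5*(L + m)/(202 + L))
4616132/3925935 - 4914782/x(h(6, -42), N) = 4616132/3925935 - 4914782*(202 - 2)/(5*(-2 + 1214)) = 4616132*(1/3925935) - 4914782/(5*1212/200) = 4616132/3925935 - 4914782/(5*(1/200)*1212) = 4616132/3925935 - 4914782/303/10 = 4616132/3925935 - 4914782*10/303 = 4616132/3925935 - 49147820/303 = -64316582674568/396519435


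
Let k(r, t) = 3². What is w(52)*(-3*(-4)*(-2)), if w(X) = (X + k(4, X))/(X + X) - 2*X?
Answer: 32265/13 ≈ 2481.9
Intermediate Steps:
k(r, t) = 9
w(X) = -2*X + (9 + X)/(2*X) (w(X) = (X + 9)/(X + X) - 2*X = (9 + X)/((2*X)) - 2*X = (9 + X)*(1/(2*X)) - 2*X = (9 + X)/(2*X) - 2*X = -2*X + (9 + X)/(2*X))
w(52)*(-3*(-4)*(-2)) = ((½)*(9 - 1*52*(-1 + 4*52))/52)*(-3*(-4)*(-2)) = ((½)*(1/52)*(9 - 1*52*(-1 + 208)))*(12*(-2)) = ((½)*(1/52)*(9 - 1*52*207))*(-24) = ((½)*(1/52)*(9 - 10764))*(-24) = ((½)*(1/52)*(-10755))*(-24) = -10755/104*(-24) = 32265/13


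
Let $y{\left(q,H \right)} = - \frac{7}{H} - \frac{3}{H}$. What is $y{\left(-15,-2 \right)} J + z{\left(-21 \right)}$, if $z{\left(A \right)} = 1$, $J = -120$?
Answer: $-599$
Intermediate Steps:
$y{\left(q,H \right)} = - \frac{10}{H}$
$y{\left(-15,-2 \right)} J + z{\left(-21 \right)} = - \frac{10}{-2} \left(-120\right) + 1 = \left(-10\right) \left(- \frac{1}{2}\right) \left(-120\right) + 1 = 5 \left(-120\right) + 1 = -600 + 1 = -599$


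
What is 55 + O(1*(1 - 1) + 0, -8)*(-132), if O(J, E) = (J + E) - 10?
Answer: 2431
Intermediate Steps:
O(J, E) = -10 + E + J (O(J, E) = (E + J) - 10 = -10 + E + J)
55 + O(1*(1 - 1) + 0, -8)*(-132) = 55 + (-10 - 8 + (1*(1 - 1) + 0))*(-132) = 55 + (-10 - 8 + (1*0 + 0))*(-132) = 55 + (-10 - 8 + (0 + 0))*(-132) = 55 + (-10 - 8 + 0)*(-132) = 55 - 18*(-132) = 55 + 2376 = 2431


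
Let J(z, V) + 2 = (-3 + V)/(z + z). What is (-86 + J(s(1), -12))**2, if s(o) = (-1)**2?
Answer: 36481/4 ≈ 9120.3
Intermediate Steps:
s(o) = 1
J(z, V) = -2 + (-3 + V)/(2*z) (J(z, V) = -2 + (-3 + V)/(z + z) = -2 + (-3 + V)/((2*z)) = -2 + (-3 + V)*(1/(2*z)) = -2 + (-3 + V)/(2*z))
(-86 + J(s(1), -12))**2 = (-86 + (1/2)*(-3 - 12 - 4*1)/1)**2 = (-86 + (1/2)*1*(-3 - 12 - 4))**2 = (-86 + (1/2)*1*(-19))**2 = (-86 - 19/2)**2 = (-191/2)**2 = 36481/4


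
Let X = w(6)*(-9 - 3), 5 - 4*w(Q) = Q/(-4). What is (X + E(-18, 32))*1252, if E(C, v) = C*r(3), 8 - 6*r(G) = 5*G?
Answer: 1878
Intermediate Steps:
w(Q) = 5/4 + Q/16 (w(Q) = 5/4 - Q/(4*(-4)) = 5/4 - Q*(-1)/(4*4) = 5/4 - (-1)*Q/16 = 5/4 + Q/16)
r(G) = 4/3 - 5*G/6
X = -39/2 (X = (5/4 + (1/16)*6)*(-9 - 3) = (5/4 + 3/8)*(-12) = (13/8)*(-12) = -39/2 ≈ -19.500)
E(C, v) = -7*C/6 (E(C, v) = C*(4/3 - 5/6*3) = C*(4/3 - 5/2) = C*(-7/6) = -7*C/6)
(X + E(-18, 32))*1252 = (-39/2 - 7/6*(-18))*1252 = (-39/2 + 21)*1252 = (3/2)*1252 = 1878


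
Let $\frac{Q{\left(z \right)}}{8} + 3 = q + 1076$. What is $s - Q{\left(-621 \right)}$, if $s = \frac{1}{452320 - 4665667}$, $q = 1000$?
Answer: $- \frac{69874146649}{4213347} \approx -16584.0$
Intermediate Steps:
$Q{\left(z \right)} = 16584$ ($Q{\left(z \right)} = -24 + 8 \left(1000 + 1076\right) = -24 + 8 \cdot 2076 = -24 + 16608 = 16584$)
$s = - \frac{1}{4213347}$ ($s = \frac{1}{-4213347} = - \frac{1}{4213347} \approx -2.3734 \cdot 10^{-7}$)
$s - Q{\left(-621 \right)} = - \frac{1}{4213347} - 16584 = - \frac{69874146649}{4213347}$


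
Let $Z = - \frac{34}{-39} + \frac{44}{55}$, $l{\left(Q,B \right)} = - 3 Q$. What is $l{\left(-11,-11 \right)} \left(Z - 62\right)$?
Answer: $- \frac{129404}{65} \approx -1990.8$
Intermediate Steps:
$Z = \frac{326}{195}$ ($Z = \left(-34\right) \left(- \frac{1}{39}\right) + 44 \cdot \frac{1}{55} = \frac{34}{39} + \frac{4}{5} = \frac{326}{195} \approx 1.6718$)
$l{\left(-11,-11 \right)} \left(Z - 62\right) = \left(-3\right) \left(-11\right) \left(\frac{326}{195} - 62\right) = 33 \left(- \frac{11764}{195}\right) = - \frac{129404}{65}$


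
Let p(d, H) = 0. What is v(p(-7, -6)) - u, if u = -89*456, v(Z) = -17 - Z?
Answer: 40567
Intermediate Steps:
u = -40584
v(p(-7, -6)) - u = (-17 - 1*0) - 1*(-40584) = (-17 + 0) + 40584 = -17 + 40584 = 40567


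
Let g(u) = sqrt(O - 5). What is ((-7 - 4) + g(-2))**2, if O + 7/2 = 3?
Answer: (22 - I*sqrt(22))**2/4 ≈ 115.5 - 51.595*I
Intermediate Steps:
O = -1/2 (O = -7/2 + 3 = -1/2 ≈ -0.50000)
g(u) = I*sqrt(22)/2 (g(u) = sqrt(-1/2 - 5) = sqrt(-11/2) = I*sqrt(22)/2)
((-7 - 4) + g(-2))**2 = ((-7 - 4) + I*sqrt(22)/2)**2 = (-11 + I*sqrt(22)/2)**2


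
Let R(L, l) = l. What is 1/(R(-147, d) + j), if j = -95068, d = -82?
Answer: -1/95150 ≈ -1.0510e-5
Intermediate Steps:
1/(R(-147, d) + j) = 1/(-82 - 95068) = 1/(-95150) = -1/95150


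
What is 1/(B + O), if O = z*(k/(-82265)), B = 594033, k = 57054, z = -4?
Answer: 82265/48868352961 ≈ 1.6834e-6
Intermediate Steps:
O = 228216/82265 (O = -228216/(-82265) = -228216*(-1)/82265 = -4*(-57054/82265) = 228216/82265 ≈ 2.7742)
1/(B + O) = 1/(594033 + 228216/82265) = 1/(48868352961/82265) = 82265/48868352961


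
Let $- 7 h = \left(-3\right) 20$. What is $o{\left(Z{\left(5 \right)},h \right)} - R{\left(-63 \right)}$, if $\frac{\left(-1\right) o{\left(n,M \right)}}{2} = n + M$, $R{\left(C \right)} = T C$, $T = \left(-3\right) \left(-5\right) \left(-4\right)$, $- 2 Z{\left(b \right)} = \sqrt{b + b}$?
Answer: $- \frac{26580}{7} + \sqrt{10} \approx -3794.0$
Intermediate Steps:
$Z{\left(b \right)} = - \frac{\sqrt{2} \sqrt{b}}{2}$ ($Z{\left(b \right)} = - \frac{\sqrt{b + b}}{2} = - \frac{\sqrt{2 b}}{2} = - \frac{\sqrt{2} \sqrt{b}}{2}$)
$h = \frac{60}{7}$ ($h = - \frac{\left(-3\right) 20}{7} = \left(- \frac{1}{7}\right) \left(-60\right) = \frac{60}{7} \approx 8.5714$)
$T = -60$ ($T = 15 \left(-4\right) = -60$)
$R{\left(C \right)} = - 60 C$
$o{\left(n,M \right)} = - 2 M - 2 n$ ($o{\left(n,M \right)} = - 2 \left(n + M\right) = - 2 \left(M + n\right) = - 2 M - 2 n$)
$o{\left(Z{\left(5 \right)},h \right)} - R{\left(-63 \right)} = \left(\left(-2\right) \frac{60}{7} - 2 \left(- \frac{\sqrt{2} \sqrt{5}}{2}\right)\right) - \left(-60\right) \left(-63\right) = \left(- \frac{120}{7} - 2 \left(- \frac{\sqrt{10}}{2}\right)\right) - 3780 = \left(- \frac{120}{7} + \sqrt{10}\right) - 3780 = - \frac{26580}{7} + \sqrt{10}$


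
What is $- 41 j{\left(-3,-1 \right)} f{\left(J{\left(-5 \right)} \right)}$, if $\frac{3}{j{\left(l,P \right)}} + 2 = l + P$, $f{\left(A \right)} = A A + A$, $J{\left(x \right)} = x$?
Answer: $410$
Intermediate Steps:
$f{\left(A \right)} = A + A^{2}$ ($f{\left(A \right)} = A^{2} + A = A + A^{2}$)
$j{\left(l,P \right)} = \frac{3}{-2 + P + l}$ ($j{\left(l,P \right)} = \frac{3}{-2 + \left(l + P\right)} = \frac{3}{-2 + \left(P + l\right)} = \frac{3}{-2 + P + l}$)
$- 41 j{\left(-3,-1 \right)} f{\left(J{\left(-5 \right)} \right)} = - 41 \frac{3}{-2 - 1 - 3} \left(- 5 \left(1 - 5\right)\right) = - 41 \frac{3}{-6} \left(\left(-5\right) \left(-4\right)\right) = - 41 \cdot 3 \left(- \frac{1}{6}\right) 20 = \left(-41\right) \left(- \frac{1}{2}\right) 20 = \frac{41}{2} \cdot 20 = 410$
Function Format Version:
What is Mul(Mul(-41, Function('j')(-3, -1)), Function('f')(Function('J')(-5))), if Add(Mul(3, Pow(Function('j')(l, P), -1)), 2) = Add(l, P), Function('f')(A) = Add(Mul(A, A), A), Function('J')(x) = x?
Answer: 410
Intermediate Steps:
Function('f')(A) = Add(A, Pow(A, 2)) (Function('f')(A) = Add(Pow(A, 2), A) = Add(A, Pow(A, 2)))
Function('j')(l, P) = Mul(3, Pow(Add(-2, P, l), -1)) (Function('j')(l, P) = Mul(3, Pow(Add(-2, Add(l, P)), -1)) = Mul(3, Pow(Add(-2, Add(P, l)), -1)) = Mul(3, Pow(Add(-2, P, l), -1)))
Mul(Mul(-41, Function('j')(-3, -1)), Function('f')(Function('J')(-5))) = Mul(Mul(-41, Mul(3, Pow(Add(-2, -1, -3), -1))), Mul(-5, Add(1, -5))) = Mul(Mul(-41, Mul(3, Pow(-6, -1))), Mul(-5, -4)) = Mul(Mul(-41, Mul(3, Rational(-1, 6))), 20) = Mul(Mul(-41, Rational(-1, 2)), 20) = Mul(Rational(41, 2), 20) = 410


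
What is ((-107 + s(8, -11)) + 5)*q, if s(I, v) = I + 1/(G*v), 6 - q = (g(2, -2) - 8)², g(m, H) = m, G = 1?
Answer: 31050/11 ≈ 2822.7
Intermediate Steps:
q = -30 (q = 6 - (2 - 8)² = 6 - 1*(-6)² = 6 - 1*36 = 6 - 36 = -30)
s(I, v) = I + 1/v (s(I, v) = I + 1/(1*v) = I + 1/v)
((-107 + s(8, -11)) + 5)*q = ((-107 + (8 + 1/(-11))) + 5)*(-30) = ((-107 + (8 - 1/11)) + 5)*(-30) = ((-107 + 87/11) + 5)*(-30) = (-1090/11 + 5)*(-30) = -1035/11*(-30) = 31050/11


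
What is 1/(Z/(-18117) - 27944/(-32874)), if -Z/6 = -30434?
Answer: -33087681/305370136 ≈ -0.10835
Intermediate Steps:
Z = 182604 (Z = -6*(-30434) = 182604)
1/(Z/(-18117) - 27944/(-32874)) = 1/(182604/(-18117) - 27944/(-32874)) = 1/(182604*(-1/18117) - 27944*(-1/32874)) = 1/(-60868/6039 + 13972/16437) = 1/(-305370136/33087681) = -33087681/305370136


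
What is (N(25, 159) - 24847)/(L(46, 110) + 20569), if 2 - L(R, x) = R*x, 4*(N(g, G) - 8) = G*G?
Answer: -74075/62044 ≈ -1.1939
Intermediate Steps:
N(g, G) = 8 + G**2/4 (N(g, G) = 8 + (G*G)/4 = 8 + G**2/4)
L(R, x) = 2 - R*x
(N(25, 159) - 24847)/(L(46, 110) + 20569) = ((8 + (1/4)*159**2) - 24847)/((2 - 1*46*110) + 20569) = ((8 + (1/4)*25281) - 24847)/((2 - 5060) + 20569) = ((8 + 25281/4) - 24847)/(-5058 + 20569) = (25313/4 - 24847)/15511 = -74075/4*1/15511 = -74075/62044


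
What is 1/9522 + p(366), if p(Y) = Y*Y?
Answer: 1275529033/9522 ≈ 1.3396e+5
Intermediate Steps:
p(Y) = Y**2
1/9522 + p(366) = 1/9522 + 366**2 = 1/9522 + 133956 = 1275529033/9522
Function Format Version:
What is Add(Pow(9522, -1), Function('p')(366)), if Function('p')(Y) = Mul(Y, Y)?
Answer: Rational(1275529033, 9522) ≈ 1.3396e+5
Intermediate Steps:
Function('p')(Y) = Pow(Y, 2)
Add(Pow(9522, -1), Function('p')(366)) = Add(Pow(9522, -1), Pow(366, 2)) = Add(Rational(1, 9522), 133956) = Rational(1275529033, 9522)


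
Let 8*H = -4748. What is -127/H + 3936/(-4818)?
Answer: -574710/953161 ≈ -0.60295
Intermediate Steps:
H = -1187/2 (H = (⅛)*(-4748) = -1187/2 ≈ -593.50)
-127/H + 3936/(-4818) = -127/(-1187/2) + 3936/(-4818) = -127*(-2/1187) + 3936*(-1/4818) = 254/1187 - 656/803 = -574710/953161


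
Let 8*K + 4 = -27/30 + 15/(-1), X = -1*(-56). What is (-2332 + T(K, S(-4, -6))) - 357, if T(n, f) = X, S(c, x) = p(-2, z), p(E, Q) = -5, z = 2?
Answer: -2633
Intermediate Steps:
X = 56
S(c, x) = -5
K = -199/80 (K = -½ + (-27/30 + 15/(-1))/8 = -½ + (-27*1/30 + 15*(-1))/8 = -½ + (-9/10 - 15)/8 = -½ + (⅛)*(-159/10) = -½ - 159/80 = -199/80 ≈ -2.4875)
T(n, f) = 56
(-2332 + T(K, S(-4, -6))) - 357 = (-2332 + 56) - 357 = -2276 - 357 = -2633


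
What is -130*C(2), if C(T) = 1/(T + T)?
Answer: -65/2 ≈ -32.500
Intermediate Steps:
C(T) = 1/(2*T)
-130*C(2) = -65/2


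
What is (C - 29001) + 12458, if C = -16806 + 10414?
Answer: -22935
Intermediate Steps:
C = -6392
(C - 29001) + 12458 = (-6392 - 29001) + 12458 = -35393 + 12458 = -22935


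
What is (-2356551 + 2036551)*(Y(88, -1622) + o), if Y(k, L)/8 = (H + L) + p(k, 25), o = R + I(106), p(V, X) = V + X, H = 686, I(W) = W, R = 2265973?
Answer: -723038400000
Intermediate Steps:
o = 2266079 (o = 2265973 + 106 = 2266079)
Y(k, L) = 5688 + 8*L + 8*k (Y(k, L) = 8*((686 + L) + (k + 25)) = 8*((686 + L) + (25 + k)) = 8*(711 + L + k) = 5688 + 8*L + 8*k)
(-2356551 + 2036551)*(Y(88, -1622) + o) = (-2356551 + 2036551)*((5688 + 8*(-1622) + 8*88) + 2266079) = -320000*((5688 - 12976 + 704) + 2266079) = -320000*(-6584 + 2266079) = -320000*2259495 = -723038400000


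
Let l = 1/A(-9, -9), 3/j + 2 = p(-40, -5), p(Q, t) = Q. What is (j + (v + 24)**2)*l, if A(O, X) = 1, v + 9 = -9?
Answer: 503/14 ≈ 35.929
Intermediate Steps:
v = -18 (v = -9 - 9 = -18)
j = -1/14 (j = 3/(-2 - 40) = 3/(-42) = 3*(-1/42) = -1/14 ≈ -0.071429)
l = 1 (l = 1/1 = 1)
(j + (v + 24)**2)*l = (-1/14 + (-18 + 24)**2)*1 = (-1/14 + 6**2)*1 = (-1/14 + 36)*1 = (503/14)*1 = 503/14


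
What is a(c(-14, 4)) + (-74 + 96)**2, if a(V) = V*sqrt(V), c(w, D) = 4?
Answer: 492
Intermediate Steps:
a(V) = V**(3/2)
a(c(-14, 4)) + (-74 + 96)**2 = 4**(3/2) + (-74 + 96)**2 = 8 + 22**2 = 8 + 484 = 492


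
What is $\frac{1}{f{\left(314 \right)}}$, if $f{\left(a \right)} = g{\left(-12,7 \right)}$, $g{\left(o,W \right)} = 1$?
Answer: $1$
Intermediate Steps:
$f{\left(a \right)} = 1$
$\frac{1}{f{\left(314 \right)}} = 1^{-1} = 1$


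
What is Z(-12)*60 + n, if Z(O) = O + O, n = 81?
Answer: -1359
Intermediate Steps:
Z(O) = 2*O
Z(-12)*60 + n = (2*(-12))*60 + 81 = -24*60 + 81 = -1440 + 81 = -1359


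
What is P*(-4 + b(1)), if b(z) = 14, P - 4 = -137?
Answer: -1330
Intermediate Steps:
P = -133 (P = 4 - 137 = -133)
P*(-4 + b(1)) = -133*(-4 + 14) = -133*10 = -1330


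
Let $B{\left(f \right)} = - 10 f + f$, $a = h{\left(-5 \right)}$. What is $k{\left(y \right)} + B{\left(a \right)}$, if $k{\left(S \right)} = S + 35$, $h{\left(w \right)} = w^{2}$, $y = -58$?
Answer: $-248$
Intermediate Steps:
$k{\left(S \right)} = 35 + S$
$a = 25$ ($a = \left(-5\right)^{2} = 25$)
$B{\left(f \right)} = - 9 f$
$k{\left(y \right)} + B{\left(a \right)} = \left(35 - 58\right) - 225 = -23 - 225 = -248$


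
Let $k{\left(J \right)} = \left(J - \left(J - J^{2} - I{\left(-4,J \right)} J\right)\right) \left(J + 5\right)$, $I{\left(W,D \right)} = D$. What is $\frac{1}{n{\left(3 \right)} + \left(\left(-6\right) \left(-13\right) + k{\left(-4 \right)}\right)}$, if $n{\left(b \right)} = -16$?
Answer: $\frac{1}{94} \approx 0.010638$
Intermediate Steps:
$k{\left(J \right)} = 2 J^{2} \left(5 + J\right)$ ($k{\left(J \right)} = \left(J - \left(J - J^{2} - J J\right)\right) \left(J + 5\right) = \left(J - \left(J - 2 J^{2}\right)\right) \left(5 + J\right) = \left(J + \left(2 J^{2} - J\right)\right) \left(5 + J\right) = \left(J + \left(- J + 2 J^{2}\right)\right) \left(5 + J\right) = 2 J^{2} \left(5 + J\right)$)
$\frac{1}{n{\left(3 \right)} + \left(\left(-6\right) \left(-13\right) + k{\left(-4 \right)}\right)} = \frac{1}{-16 + \left(\left(-6\right) \left(-13\right) + 2 \left(-4\right)^{2} \left(5 - 4\right)\right)} = \frac{1}{-16 + \left(78 + 2 \cdot 16 \cdot 1\right)} = \frac{1}{-16 + \left(78 + 32\right)} = \frac{1}{-16 + 110} = \frac{1}{94}$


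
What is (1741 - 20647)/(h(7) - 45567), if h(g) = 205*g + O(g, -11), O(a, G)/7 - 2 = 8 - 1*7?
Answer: 18906/44111 ≈ 0.42860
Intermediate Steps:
O(a, G) = 21 (O(a, G) = 14 + 7*(8 - 1*7) = 14 + 7*(8 - 7) = 14 + 7*1 = 14 + 7 = 21)
h(g) = 21 + 205*g (h(g) = 205*g + 21 = 21 + 205*g)
(1741 - 20647)/(h(7) - 45567) = (1741 - 20647)/((21 + 205*7) - 45567) = -18906/((21 + 1435) - 45567) = -18906/(1456 - 45567) = -18906/(-44111) = -18906*(-1/44111) = 18906/44111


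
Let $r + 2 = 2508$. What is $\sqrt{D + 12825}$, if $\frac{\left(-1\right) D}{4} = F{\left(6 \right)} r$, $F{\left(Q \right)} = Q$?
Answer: $i \sqrt{47319} \approx 217.53 i$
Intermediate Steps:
$r = 2506$ ($r = -2 + 2508 = 2506$)
$D = -60144$ ($D = - 4 \cdot 6 \cdot 2506 = \left(-4\right) 15036 = -60144$)
$\sqrt{D + 12825} = \sqrt{-60144 + 12825} = \sqrt{-47319} = i \sqrt{47319}$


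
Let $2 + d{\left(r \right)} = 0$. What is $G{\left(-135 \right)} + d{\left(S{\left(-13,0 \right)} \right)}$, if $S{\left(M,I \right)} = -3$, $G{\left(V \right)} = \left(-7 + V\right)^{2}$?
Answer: $20162$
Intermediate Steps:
$d{\left(r \right)} = -2$ ($d{\left(r \right)} = -2 + 0 = -2$)
$G{\left(-135 \right)} + d{\left(S{\left(-13,0 \right)} \right)} = \left(-7 - 135\right)^{2} - 2 = \left(-142\right)^{2} - 2 = 20164 - 2 = 20162$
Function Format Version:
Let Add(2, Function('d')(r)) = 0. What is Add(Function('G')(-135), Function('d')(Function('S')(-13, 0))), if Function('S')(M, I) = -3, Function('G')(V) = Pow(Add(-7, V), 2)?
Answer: 20162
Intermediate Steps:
Function('d')(r) = -2 (Function('d')(r) = Add(-2, 0) = -2)
Add(Function('G')(-135), Function('d')(Function('S')(-13, 0))) = Add(Pow(Add(-7, -135), 2), -2) = Add(Pow(-142, 2), -2) = Add(20164, -2) = 20162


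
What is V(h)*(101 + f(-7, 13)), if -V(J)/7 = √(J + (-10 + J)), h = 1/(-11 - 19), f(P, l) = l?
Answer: -266*I*√2265/5 ≈ -2531.9*I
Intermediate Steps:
h = -1/30 (h = 1/(-30) = -1/30 ≈ -0.033333)
V(J) = -7*√(-10 + 2*J) (V(J) = -7*√(J + (-10 + J)) = -7*√(-10 + 2*J))
V(h)*(101 + f(-7, 13)) = (-7*√(-10 + 2*(-1/30)))*(101 + 13) = -7*√(-10 - 1/15)*114 = -7*I*√2265/15*114 = -266*I*√2265/5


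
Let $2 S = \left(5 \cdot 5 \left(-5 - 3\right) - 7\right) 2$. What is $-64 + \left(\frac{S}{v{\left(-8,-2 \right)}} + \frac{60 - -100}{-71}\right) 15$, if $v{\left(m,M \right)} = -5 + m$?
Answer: $\frac{130183}{923} \approx 141.04$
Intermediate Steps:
$S = -207$ ($S = \frac{\left(5 \cdot 5 \left(-5 - 3\right) - 7\right) 2}{2} = \frac{\left(5 \cdot 5 \left(-8\right) - 7\right) 2}{2} = \frac{\left(5 \left(-40\right) - 7\right) 2}{2} = \frac{\left(-200 - 7\right) 2}{2} = \frac{\left(-207\right) 2}{2} = \frac{1}{2} \left(-414\right) = -207$)
$-64 + \left(\frac{S}{v{\left(-8,-2 \right)}} + \frac{60 - -100}{-71}\right) 15 = -64 + \left(- \frac{207}{-5 - 8} + \frac{60 - -100}{-71}\right) 15 = -64 + \left(- \frac{207}{-13} + \left(60 + 100\right) \left(- \frac{1}{71}\right)\right) 15 = -64 + \left(\left(-207\right) \left(- \frac{1}{13}\right) + 160 \left(- \frac{1}{71}\right)\right) 15 = -64 + \left(\frac{207}{13} - \frac{160}{71}\right) 15 = -64 + \frac{12617}{923} \cdot 15 = -64 + \frac{189255}{923} = \frac{130183}{923}$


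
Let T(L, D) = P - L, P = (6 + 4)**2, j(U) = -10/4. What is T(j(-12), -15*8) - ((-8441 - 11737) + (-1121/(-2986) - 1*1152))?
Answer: 31998162/1493 ≈ 21432.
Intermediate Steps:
j(U) = -5/2 (j(U) = -10*1/4 = -5/2)
P = 100 (P = 10**2 = 100)
T(L, D) = 100 - L
T(j(-12), -15*8) - ((-8441 - 11737) + (-1121/(-2986) - 1*1152)) = (100 - 1*(-5/2)) - ((-8441 - 11737) + (-1121/(-2986) - 1*1152)) = (100 + 5/2) - (-20178 + (-1121*(-1/2986) - 1152)) = 205/2 - (-20178 + (1121/2986 - 1152)) = 205/2 - (-20178 - 3438751/2986) = 205/2 - 1*(-63690259/2986) = 205/2 + 63690259/2986 = 31998162/1493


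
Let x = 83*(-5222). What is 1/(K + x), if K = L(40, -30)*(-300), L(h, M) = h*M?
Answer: -1/73426 ≈ -1.3619e-5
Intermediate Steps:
L(h, M) = M*h
x = -433426
K = 360000 (K = -30*40*(-300) = -1200*(-300) = 360000)
1/(K + x) = 1/(360000 - 433426) = 1/(-73426) = -1/73426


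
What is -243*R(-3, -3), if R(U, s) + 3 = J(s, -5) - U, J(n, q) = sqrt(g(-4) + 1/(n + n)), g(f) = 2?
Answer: -81*sqrt(66)/2 ≈ -329.02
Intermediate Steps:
J(n, q) = sqrt(2 + 1/(2*n)) (J(n, q) = sqrt(2 + 1/(n + n)) = sqrt(2 + 1/(2*n)))
R(U, s) = -3 + sqrt(8 + 2/s)/2 - U (R(U, s) = -3 + (sqrt(8 + 2/s)/2 - U) = -3 + sqrt(8 + 2/s)/2 - U)
-243*R(-3, -3) = -243*(-3 + sqrt(8 + 2/(-3))/2 - 1*(-3)) = -243*(-3 + sqrt(8 + 2*(-1/3))/2 + 3) = -243*(-3 + sqrt(8 - 2/3)/2 + 3) = -243*(-3 + sqrt(22/3)/2 + 3) = -243*(-3 + (sqrt(66)/3)/2 + 3) = -243*(-3 + sqrt(66)/6 + 3) = -81*sqrt(66)/2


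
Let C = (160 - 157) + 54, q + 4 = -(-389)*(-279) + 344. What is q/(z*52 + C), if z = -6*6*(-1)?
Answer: -108191/1929 ≈ -56.087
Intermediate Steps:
q = -108191 (q = -4 + (-(-389)*(-279) + 344) = -4 + (-389*279 + 344) = -4 + (-108531 + 344) = -4 - 108187 = -108191)
z = 36 (z = -36*(-1) = 36)
C = 57 (C = 3 + 54 = 57)
q/(z*52 + C) = -108191/(36*52 + 57) = -108191/(1872 + 57) = -108191/1929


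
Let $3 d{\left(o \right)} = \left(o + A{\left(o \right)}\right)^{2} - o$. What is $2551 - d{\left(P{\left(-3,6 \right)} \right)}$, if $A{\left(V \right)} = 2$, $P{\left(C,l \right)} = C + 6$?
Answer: $\frac{7631}{3} \approx 2543.7$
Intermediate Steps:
$P{\left(C,l \right)} = 6 + C$
$d{\left(o \right)} = - \frac{o}{3} + \frac{\left(2 + o\right)^{2}}{3}$ ($d{\left(o \right)} = \frac{\left(o + 2\right)^{2} - o}{3} = \frac{\left(2 + o\right)^{2} - o}{3} = - \frac{o}{3} + \frac{\left(2 + o\right)^{2}}{3}$)
$2551 - d{\left(P{\left(-3,6 \right)} \right)} = 2551 - \left(- \frac{6 - 3}{3} + \frac{\left(2 + \left(6 - 3\right)\right)^{2}}{3}\right) = 2551 - \left(\left(- \frac{1}{3}\right) 3 + \frac{\left(2 + 3\right)^{2}}{3}\right) = 2551 - \left(-1 + \frac{5^{2}}{3}\right) = 2551 - \left(-1 + \frac{1}{3} \cdot 25\right) = 2551 - \left(-1 + \frac{25}{3}\right) = 2551 - \frac{22}{3} = \frac{7631}{3}$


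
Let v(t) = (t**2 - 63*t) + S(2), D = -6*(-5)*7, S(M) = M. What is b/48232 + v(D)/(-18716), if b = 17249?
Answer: -291546505/225677528 ≈ -1.2919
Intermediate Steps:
D = 210 (D = 30*7 = 210)
v(t) = 2 + t**2 - 63*t (v(t) = (t**2 - 63*t) + 2 = 2 + t**2 - 63*t)
b/48232 + v(D)/(-18716) = 17249/48232 + (2 + 210**2 - 63*210)/(-18716) = 17249*(1/48232) + (2 + 44100 - 13230)*(-1/18716) = 17249/48232 + 30872*(-1/18716) = 17249/48232 - 7718/4679 = -291546505/225677528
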